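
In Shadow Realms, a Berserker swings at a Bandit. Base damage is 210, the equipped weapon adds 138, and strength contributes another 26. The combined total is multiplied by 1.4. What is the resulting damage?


Sum base + weapon + str = 210 + 138 + 26 = 374
Multiply by 1.4:
374 * 1.4 = 523.6

523.6 damage


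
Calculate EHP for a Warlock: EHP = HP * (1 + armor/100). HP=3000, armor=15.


EHP = 3000 * (1 + 15/100)
= 3000 * (1 + 0.15)
= 3000 * 1.15
= 3450.0

3450.0 EHP


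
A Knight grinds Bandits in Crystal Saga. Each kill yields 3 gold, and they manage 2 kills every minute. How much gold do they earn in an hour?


Gold per minute = 3 * 2 = 6
Gold per hour = 6 * 60 = 360

360 gold/hour


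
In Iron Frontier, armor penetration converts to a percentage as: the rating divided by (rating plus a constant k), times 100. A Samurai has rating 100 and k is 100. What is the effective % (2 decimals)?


effective% = rating / (rating + k) * 100
= 100 / (100 + 100) * 100
= 100 / 200 * 100
= 0.5 * 100
= 50.00%

50.00%


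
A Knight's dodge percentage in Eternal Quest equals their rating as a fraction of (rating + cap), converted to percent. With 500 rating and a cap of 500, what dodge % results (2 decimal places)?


dodge% = 500 / (500 + 500) * 100
= 500 / 1000 * 100
= 0.5 * 100
= 50.00%

50.00%


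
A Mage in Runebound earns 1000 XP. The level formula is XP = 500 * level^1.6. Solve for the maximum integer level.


XP = 500 * level^1.6, so level = (XP / 500)^(1/1.6)
= (1000 / 500)^(1/1.6)
= 2.0^0.625
= 1.5422
Floor: level = 1

level 1


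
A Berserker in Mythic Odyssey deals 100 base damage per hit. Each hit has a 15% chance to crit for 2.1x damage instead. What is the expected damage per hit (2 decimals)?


E[dmg] = base * (1 + crit_chance * (crit_mult - 1))
cc as decimal = 15/100 = 0.15
cm - 1 = 2.1 - 1 = 1.1
Bonus factor = 0.15 * 1.1 = 0.165
Total multiplier = 1 + 0.165 = 1.165
Expected damage = 100 * 1.165 = 116.50

116.50 damage


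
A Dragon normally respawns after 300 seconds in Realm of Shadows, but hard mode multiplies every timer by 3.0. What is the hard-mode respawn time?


Respawn time = base * multiplier
= 300 * 3.0
= 900.0 seconds

900.0 seconds


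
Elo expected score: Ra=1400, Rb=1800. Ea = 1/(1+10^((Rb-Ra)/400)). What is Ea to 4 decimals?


Elo expected score: Ea = 1/(1 + 10^((Rb-Ra)/400))
Rb - Ra = 1800 - 1400 = 400
(Rb-Ra)/400 = 400/400 = 1.0
10^1.0 = 10.0
Ea = 1/(1 + 10.0) = 1/11.0 = 0.0909

0.0909


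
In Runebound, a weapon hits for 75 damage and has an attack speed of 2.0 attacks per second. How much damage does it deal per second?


DPS = damage * attack_speed
= 75 * 2.0
= 150.0

150.0 DPS


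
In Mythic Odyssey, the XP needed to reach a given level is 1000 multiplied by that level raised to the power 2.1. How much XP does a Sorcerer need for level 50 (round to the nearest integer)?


XP = 1000 * level^2.1
Substitute level = 50:
XP = 1000 * 50^2.1
= 1000 * 3696.8941
= 3696894

3696894 XP


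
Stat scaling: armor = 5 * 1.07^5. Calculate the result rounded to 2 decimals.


value = base * growth^level
= 5 * 1.07^5
= 5 * 1.402552
= 7.01

7.01 armor


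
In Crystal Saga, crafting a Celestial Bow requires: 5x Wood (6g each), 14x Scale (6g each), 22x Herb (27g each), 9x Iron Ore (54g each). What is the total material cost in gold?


Cost breakdown:
  Wood: 5 * 6 = 30
  Scale: 14 * 6 = 84
  Herb: 22 * 27 = 594
  Iron Ore: 9 * 54 = 486
Total = 30 + 84 + 594 + 486 = 1194

1194 gold


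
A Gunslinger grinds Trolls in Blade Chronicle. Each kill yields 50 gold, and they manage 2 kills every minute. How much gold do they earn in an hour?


Gold per minute = 50 * 2 = 100
Gold per hour = 100 * 60 = 6000

6000 gold/hour


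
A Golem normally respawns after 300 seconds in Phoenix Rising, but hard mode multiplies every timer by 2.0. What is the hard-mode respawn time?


Respawn time = base * multiplier
= 300 * 2.0
= 600.0 seconds

600.0 seconds


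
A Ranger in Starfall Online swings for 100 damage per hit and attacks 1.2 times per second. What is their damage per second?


DPS = damage * attack_speed
= 100 * 1.2
= 120.0

120.0 DPS


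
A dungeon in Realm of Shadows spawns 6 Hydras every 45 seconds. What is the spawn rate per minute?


Spawns per minute = count * (60 / interval)
= 6 * (60 / 45)
= 6 * 1.3333
= 8.0

8.0 per minute


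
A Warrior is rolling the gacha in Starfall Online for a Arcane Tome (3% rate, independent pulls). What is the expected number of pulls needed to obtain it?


Expected pulls for a geometric distribution = 1/p = 100 / rate%
= 100 / 3
= 33.33

33.33 pulls


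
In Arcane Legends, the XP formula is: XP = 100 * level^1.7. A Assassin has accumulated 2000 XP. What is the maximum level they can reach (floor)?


XP = 100 * level^1.7, so level = (XP / 100)^(1/1.7)
= (2000 / 100)^(1/1.7)
= 20.0^0.5882
= 5.8252
Floor: level = 5

level 5


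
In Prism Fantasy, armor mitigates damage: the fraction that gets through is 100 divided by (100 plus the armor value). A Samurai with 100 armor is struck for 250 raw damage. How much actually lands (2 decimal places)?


actual = 250 * 100 / (100 + 100)
= 250 * 100 / 200
= 25000 / 200
= 125.00

125.00 damage


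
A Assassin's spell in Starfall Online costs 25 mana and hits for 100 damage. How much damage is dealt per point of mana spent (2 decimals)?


Efficiency = damage / mana
= 100 / 25
= 4.00

4.00 dmg/mana


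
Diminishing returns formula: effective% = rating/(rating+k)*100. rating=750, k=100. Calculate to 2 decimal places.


effective% = rating / (rating + k) * 100
= 750 / (750 + 100) * 100
= 750 / 850 * 100
= 0.882353 * 100
= 88.24%

88.24%


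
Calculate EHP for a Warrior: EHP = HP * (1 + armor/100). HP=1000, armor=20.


EHP = 1000 * (1 + 20/100)
= 1000 * (1 + 0.2)
= 1000 * 1.2
= 1200.0

1200.0 EHP


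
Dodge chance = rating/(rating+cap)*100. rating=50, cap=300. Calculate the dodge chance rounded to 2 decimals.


dodge% = 50 / (50 + 300) * 100
= 50 / 350 * 100
= 0.142857 * 100
= 14.29%

14.29%


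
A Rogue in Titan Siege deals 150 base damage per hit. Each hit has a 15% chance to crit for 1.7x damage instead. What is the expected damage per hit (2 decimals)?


E[dmg] = base * (1 + crit_chance * (crit_mult - 1))
cc as decimal = 15/100 = 0.15
cm - 1 = 1.7 - 1 = 0.7
Bonus factor = 0.15 * 0.7 = 0.105
Total multiplier = 1 + 0.105 = 1.105
Expected damage = 150 * 1.105 = 165.75

165.75 damage


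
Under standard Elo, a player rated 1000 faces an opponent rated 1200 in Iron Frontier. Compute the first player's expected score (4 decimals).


Elo expected score: Ea = 1/(1 + 10^((Rb-Ra)/400))
Rb - Ra = 1200 - 1000 = 200
(Rb-Ra)/400 = 200/400 = 0.5
10^0.5 = 3.162278
Ea = 1/(1 + 3.162278) = 1/4.162278 = 0.2403

0.2403


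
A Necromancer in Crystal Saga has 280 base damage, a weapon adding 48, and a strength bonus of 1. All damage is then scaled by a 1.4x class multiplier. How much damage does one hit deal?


Sum base + weapon + str = 280 + 48 + 1 = 329
Multiply by 1.4:
329 * 1.4 = 460.6

460.6 damage


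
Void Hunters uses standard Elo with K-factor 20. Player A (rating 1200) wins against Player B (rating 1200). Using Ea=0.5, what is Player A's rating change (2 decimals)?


Elo update: delta = K * (S - Ea), where S = 1 (wins)
S - Ea = 1 - 0.5 = 0.5
Rating change = 20 * 0.5
= 10.00

10.00 rating points


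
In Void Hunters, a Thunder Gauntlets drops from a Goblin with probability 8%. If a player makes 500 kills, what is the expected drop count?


Expected drops = kills * (drop_rate / 100)
= 500 * (8 / 100)
= 500 * 0.08
= 40.0

40.0 drops


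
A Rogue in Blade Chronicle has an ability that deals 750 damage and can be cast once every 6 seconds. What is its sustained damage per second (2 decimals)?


DPS = damage / cooldown
= 750 / 6
= 125.00

125.00 DPS


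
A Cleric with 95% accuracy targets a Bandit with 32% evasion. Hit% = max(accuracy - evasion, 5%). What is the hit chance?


accuracy - evasion = 95 - 32 = 63
Apply floor: max(63, 5) = 63
Hit chance = 63%

63%


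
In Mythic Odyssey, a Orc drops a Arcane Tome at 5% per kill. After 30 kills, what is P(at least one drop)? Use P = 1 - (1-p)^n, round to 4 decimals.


P(at least one) = 1 - P(none) = 1 - (1-p)^n
p = 5/100 = 0.05
1 - p = 0.95
(1 - p)^30 = 0.95^30 = 0.214639
P(at least one) = 1 - 0.214639 = 0.7854

0.7854


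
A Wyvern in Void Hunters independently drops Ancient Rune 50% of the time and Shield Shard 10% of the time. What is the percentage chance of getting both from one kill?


For independent events, P(both) = P(A) * P(B)
= 50% * 10%
= 500 / 100 %
= 5.0%

5.0%


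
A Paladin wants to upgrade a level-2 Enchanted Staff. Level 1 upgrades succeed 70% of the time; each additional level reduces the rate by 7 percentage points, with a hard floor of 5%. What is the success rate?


raw_rate = 70 - 7 * (2 - 1)
= 70 - 7 * 1
= 70 - 7
= 63
Apply floor: max(63, 5) = 63%

63%


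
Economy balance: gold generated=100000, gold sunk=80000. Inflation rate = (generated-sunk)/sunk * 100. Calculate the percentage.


Net gold = 100000 - 80000 = 20000
Inflation rate = net / sunk * 100 = 20000 / 80000 * 100
= 0.25 * 100
= 25.00%

25.00%


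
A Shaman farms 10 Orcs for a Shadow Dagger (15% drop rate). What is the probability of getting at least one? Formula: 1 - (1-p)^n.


P(at least one) = 1 - P(none) = 1 - (1-p)^n
p = 15/100 = 0.15
1 - p = 0.85
(1 - p)^10 = 0.85^10 = 0.196874
P(at least one) = 1 - 0.196874 = 0.8031

0.8031


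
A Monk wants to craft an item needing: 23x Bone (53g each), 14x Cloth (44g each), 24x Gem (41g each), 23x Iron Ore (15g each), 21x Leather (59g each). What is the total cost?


Cost breakdown:
  Bone: 23 * 53 = 1219
  Cloth: 14 * 44 = 616
  Gem: 24 * 41 = 984
  Iron Ore: 23 * 15 = 345
  Leather: 21 * 59 = 1239
Total = 1219 + 616 + 984 + 345 + 1239 = 4403

4403 gold


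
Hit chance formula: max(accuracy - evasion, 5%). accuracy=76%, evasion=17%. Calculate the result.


accuracy - evasion = 76 - 17 = 59
Apply floor: max(59, 5) = 59
Hit chance = 59%

59%


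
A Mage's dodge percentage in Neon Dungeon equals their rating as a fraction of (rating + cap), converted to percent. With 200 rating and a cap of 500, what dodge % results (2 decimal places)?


dodge% = 200 / (200 + 500) * 100
= 200 / 700 * 100
= 0.285714 * 100
= 28.57%

28.57%


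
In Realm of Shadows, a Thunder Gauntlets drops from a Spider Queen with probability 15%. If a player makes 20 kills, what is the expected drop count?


Expected drops = kills * (drop_rate / 100)
= 20 * (15 / 100)
= 20 * 0.15
= 3.0

3.0 drops


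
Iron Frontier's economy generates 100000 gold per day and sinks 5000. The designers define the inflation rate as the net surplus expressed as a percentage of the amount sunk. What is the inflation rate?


Net gold = 100000 - 5000 = 95000
Inflation rate = net / sunk * 100 = 95000 / 5000 * 100
= 19.0 * 100
= 1900.00%

1900.00%


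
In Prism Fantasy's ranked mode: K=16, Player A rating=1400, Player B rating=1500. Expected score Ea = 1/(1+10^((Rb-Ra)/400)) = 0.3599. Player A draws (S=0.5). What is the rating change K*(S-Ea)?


Elo update: delta = K * (S - Ea), where S = 0.5 (draws)
S - Ea = 0.5 - 0.3599 = 0.1401
Rating change = 16 * 0.1401
= 2.24

2.24 rating points


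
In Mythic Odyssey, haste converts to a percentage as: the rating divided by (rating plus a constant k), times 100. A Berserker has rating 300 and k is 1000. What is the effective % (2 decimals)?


effective% = rating / (rating + k) * 100
= 300 / (300 + 1000) * 100
= 300 / 1300 * 100
= 0.230769 * 100
= 23.08%

23.08%


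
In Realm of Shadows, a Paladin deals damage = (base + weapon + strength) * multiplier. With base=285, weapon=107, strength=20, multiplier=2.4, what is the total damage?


Sum base + weapon + str = 285 + 107 + 20 = 412
Multiply by 2.4:
412 * 2.4 = 988.8

988.8 damage


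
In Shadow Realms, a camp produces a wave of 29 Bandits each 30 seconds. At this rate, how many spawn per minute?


Spawns per minute = count * (60 / interval)
= 29 * (60 / 30)
= 29 * 2.0
= 58.0

58.0 per minute


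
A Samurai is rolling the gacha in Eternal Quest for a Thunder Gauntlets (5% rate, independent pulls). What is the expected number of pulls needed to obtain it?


Expected pulls for a geometric distribution = 1/p = 100 / rate%
= 100 / 5
= 20.0

20.0 pulls


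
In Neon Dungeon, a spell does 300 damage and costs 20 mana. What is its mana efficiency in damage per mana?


Efficiency = damage / mana
= 300 / 20
= 15.00

15.00 dmg/mana


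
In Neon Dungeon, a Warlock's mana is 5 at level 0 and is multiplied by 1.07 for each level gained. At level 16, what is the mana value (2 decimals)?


value = base * growth^level
= 5 * 1.07^16
= 5 * 2.952164
= 14.76

14.76 mana


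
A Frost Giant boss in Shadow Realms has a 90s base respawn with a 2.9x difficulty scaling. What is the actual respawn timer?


Respawn time = base * multiplier
= 90 * 2.9
= 261.0 seconds

261.0 seconds


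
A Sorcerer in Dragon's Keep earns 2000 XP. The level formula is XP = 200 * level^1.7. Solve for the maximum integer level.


XP = 200 * level^1.7, so level = (XP / 200)^(1/1.7)
= (2000 / 200)^(1/1.7)
= 10.0^0.5882
= 3.8747
Floor: level = 3

level 3


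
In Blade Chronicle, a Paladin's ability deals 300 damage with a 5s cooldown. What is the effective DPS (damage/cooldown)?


DPS = damage / cooldown
= 300 / 5
= 60.00

60.00 DPS


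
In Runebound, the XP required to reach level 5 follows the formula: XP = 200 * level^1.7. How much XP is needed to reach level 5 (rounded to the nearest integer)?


XP = 200 * level^1.7
Substitute level = 5:
XP = 200 * 5^1.7
= 200 * 15.4258
= 3085

3085 XP


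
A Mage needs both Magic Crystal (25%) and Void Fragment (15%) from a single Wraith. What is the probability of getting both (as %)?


For independent events, P(both) = P(A) * P(B)
= 25% * 15%
= 375 / 100 %
= 3.75%

3.75%


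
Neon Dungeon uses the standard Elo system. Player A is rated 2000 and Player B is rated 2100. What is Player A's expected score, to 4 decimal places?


Elo expected score: Ea = 1/(1 + 10^((Rb-Ra)/400))
Rb - Ra = 2100 - 2000 = 100
(Rb-Ra)/400 = 100/400 = 0.25
10^0.25 = 1.778279
Ea = 1/(1 + 1.778279) = 1/2.778279 = 0.3599

0.3599


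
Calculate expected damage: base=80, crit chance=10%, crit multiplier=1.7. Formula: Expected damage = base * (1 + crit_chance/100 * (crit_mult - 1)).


E[dmg] = base * (1 + crit_chance * (crit_mult - 1))
cc as decimal = 10/100 = 0.1
cm - 1 = 1.7 - 1 = 0.7
Bonus factor = 0.1 * 0.7 = 0.07
Total multiplier = 1 + 0.07 = 1.07
Expected damage = 80 * 1.07 = 85.60

85.60 damage


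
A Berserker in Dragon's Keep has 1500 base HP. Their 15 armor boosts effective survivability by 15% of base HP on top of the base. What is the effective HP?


EHP = 1500 * (1 + 15/100)
= 1500 * (1 + 0.15)
= 1500 * 1.15
= 1725.0

1725.0 EHP


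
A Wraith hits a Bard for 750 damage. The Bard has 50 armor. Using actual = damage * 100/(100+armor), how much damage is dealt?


actual = 750 * 100 / (100 + 50)
= 750 * 100 / 150
= 75000 / 150
= 500.00

500.00 damage


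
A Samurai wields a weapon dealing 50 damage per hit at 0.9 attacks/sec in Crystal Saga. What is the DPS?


DPS = damage * attack_speed
= 50 * 0.9
= 45.0

45.0 DPS


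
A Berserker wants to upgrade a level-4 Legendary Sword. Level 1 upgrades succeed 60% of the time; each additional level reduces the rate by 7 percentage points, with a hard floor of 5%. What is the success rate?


raw_rate = 60 - 7 * (4 - 1)
= 60 - 7 * 3
= 60 - 21
= 39
Apply floor: max(39, 5) = 39%

39%


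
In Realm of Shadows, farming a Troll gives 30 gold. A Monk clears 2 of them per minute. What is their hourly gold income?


Gold per minute = 30 * 2 = 60
Gold per hour = 60 * 60 = 3600

3600 gold/hour


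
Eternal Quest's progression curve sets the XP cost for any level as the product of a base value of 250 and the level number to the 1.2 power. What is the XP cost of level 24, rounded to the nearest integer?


XP = 250 * level^1.2
Substitute level = 24:
XP = 250 * 24^1.2
= 250 * 45.3162
= 11329

11329 XP


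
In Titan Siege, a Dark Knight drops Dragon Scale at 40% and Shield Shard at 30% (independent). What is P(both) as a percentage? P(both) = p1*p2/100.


For independent events, P(both) = P(A) * P(B)
= 40% * 30%
= 1200 / 100 %
= 12.0%

12.0%


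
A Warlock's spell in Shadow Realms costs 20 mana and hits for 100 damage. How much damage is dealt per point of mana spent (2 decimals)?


Efficiency = damage / mana
= 100 / 20
= 5.00

5.00 dmg/mana


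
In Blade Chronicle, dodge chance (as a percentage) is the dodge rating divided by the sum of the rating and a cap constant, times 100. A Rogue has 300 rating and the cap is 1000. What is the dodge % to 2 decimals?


dodge% = 300 / (300 + 1000) * 100
= 300 / 1300 * 100
= 0.230769 * 100
= 23.08%

23.08%


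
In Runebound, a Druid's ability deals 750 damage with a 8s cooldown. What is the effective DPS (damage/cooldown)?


DPS = damage / cooldown
= 750 / 8
= 93.75

93.75 DPS


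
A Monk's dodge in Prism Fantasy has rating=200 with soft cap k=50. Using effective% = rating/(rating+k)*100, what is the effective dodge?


effective% = rating / (rating + k) * 100
= 200 / (200 + 50) * 100
= 200 / 250 * 100
= 0.8 * 100
= 80.00%

80.00%


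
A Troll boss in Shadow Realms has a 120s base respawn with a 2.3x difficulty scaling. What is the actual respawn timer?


Respawn time = base * multiplier
= 120 * 2.3
= 276.0 seconds

276.0 seconds


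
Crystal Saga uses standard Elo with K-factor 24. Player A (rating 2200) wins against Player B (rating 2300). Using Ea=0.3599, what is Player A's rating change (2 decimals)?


Elo update: delta = K * (S - Ea), where S = 1 (wins)
S - Ea = 1 - 0.3599 = 0.6401
Rating change = 24 * 0.6401
= 15.36

15.36 rating points


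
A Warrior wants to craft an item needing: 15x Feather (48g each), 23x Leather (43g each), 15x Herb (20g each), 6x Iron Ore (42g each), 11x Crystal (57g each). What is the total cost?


Cost breakdown:
  Feather: 15 * 48 = 720
  Leather: 23 * 43 = 989
  Herb: 15 * 20 = 300
  Iron Ore: 6 * 42 = 252
  Crystal: 11 * 57 = 627
Total = 720 + 989 + 300 + 252 + 627 = 2888

2888 gold


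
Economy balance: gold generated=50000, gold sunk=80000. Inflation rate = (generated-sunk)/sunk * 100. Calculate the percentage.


Net gold = 50000 - 80000 = -30000
Inflation rate = net / sunk * 100 = -30000 / 80000 * 100
= -0.375 * 100
= -37.50%

-37.50%


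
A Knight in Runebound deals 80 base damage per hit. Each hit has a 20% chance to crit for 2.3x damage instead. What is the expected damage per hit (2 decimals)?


E[dmg] = base * (1 + crit_chance * (crit_mult - 1))
cc as decimal = 20/100 = 0.2
cm - 1 = 2.3 - 1 = 1.3
Bonus factor = 0.2 * 1.3 = 0.26
Total multiplier = 1 + 0.26 = 1.26
Expected damage = 80 * 1.26 = 100.80

100.80 damage


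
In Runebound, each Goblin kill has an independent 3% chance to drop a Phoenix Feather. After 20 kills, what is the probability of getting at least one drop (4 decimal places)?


P(at least one) = 1 - P(none) = 1 - (1-p)^n
p = 3/100 = 0.03
1 - p = 0.97
(1 - p)^20 = 0.97^20 = 0.543794
P(at least one) = 1 - 0.543794 = 0.4562

0.4562


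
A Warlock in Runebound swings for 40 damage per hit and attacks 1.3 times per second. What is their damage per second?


DPS = damage * attack_speed
= 40 * 1.3
= 52.0

52.0 DPS


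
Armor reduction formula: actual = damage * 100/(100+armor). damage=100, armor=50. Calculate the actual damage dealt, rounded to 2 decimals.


actual = 100 * 100 / (100 + 50)
= 100 * 100 / 150
= 10000 / 150
= 66.67

66.67 damage


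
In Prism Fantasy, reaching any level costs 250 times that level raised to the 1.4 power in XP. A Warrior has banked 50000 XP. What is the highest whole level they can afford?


XP = 250 * level^1.4, so level = (XP / 250)^(1/1.4)
= (50000 / 250)^(1/1.4)
= 200.0^0.7143
= 44.0142
Floor: level = 44

level 44


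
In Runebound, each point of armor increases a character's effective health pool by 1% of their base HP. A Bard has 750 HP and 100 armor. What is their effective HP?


EHP = 750 * (1 + 100/100)
= 750 * (1 + 1.0)
= 750 * 2.0
= 1500.0

1500.0 EHP


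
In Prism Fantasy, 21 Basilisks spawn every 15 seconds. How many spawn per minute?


Spawns per minute = count * (60 / interval)
= 21 * (60 / 15)
= 21 * 4.0
= 84.0

84.0 per minute


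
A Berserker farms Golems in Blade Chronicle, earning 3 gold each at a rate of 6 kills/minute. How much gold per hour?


Gold per minute = 3 * 6 = 18
Gold per hour = 18 * 60 = 1080

1080 gold/hour


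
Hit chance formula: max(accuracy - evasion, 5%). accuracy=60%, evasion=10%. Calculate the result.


accuracy - evasion = 60 - 10 = 50
Apply floor: max(50, 5) = 50
Hit chance = 50%

50%


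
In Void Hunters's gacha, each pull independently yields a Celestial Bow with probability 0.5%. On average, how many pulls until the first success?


Expected pulls for a geometric distribution = 1/p = 100 / rate%
= 100 / 0.5
= 200.0

200.0 pulls


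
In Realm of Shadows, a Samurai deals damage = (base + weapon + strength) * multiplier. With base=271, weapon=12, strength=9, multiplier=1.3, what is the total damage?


Sum base + weapon + str = 271 + 12 + 9 = 292
Multiply by 1.3:
292 * 1.3 = 379.6

379.6 damage


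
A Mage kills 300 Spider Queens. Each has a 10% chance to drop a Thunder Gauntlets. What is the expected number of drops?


Expected drops = kills * (drop_rate / 100)
= 300 * (10 / 100)
= 300 * 0.1
= 30.0

30.0 drops


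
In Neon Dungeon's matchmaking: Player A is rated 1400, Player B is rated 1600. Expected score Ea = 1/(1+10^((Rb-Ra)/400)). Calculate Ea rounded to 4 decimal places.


Elo expected score: Ea = 1/(1 + 10^((Rb-Ra)/400))
Rb - Ra = 1600 - 1400 = 200
(Rb-Ra)/400 = 200/400 = 0.5
10^0.5 = 3.162278
Ea = 1/(1 + 3.162278) = 1/4.162278 = 0.2403

0.2403


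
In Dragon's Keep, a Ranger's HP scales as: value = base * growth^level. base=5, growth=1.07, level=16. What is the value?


value = base * growth^level
= 5 * 1.07^16
= 5 * 2.952164
= 14.76

14.76 HP


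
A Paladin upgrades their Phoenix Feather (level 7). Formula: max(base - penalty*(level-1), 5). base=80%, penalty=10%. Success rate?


raw_rate = 80 - 10 * (7 - 1)
= 80 - 10 * 6
= 80 - 60
= 20
Apply floor: max(20, 5) = 20%

20%


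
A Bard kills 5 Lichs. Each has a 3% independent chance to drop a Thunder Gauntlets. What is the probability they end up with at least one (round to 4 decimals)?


P(at least one) = 1 - P(none) = 1 - (1-p)^n
p = 3/100 = 0.03
1 - p = 0.97
(1 - p)^5 = 0.97^5 = 0.858734
P(at least one) = 1 - 0.858734 = 0.1413

0.1413


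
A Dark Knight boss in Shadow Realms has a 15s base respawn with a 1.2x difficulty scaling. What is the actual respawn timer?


Respawn time = base * multiplier
= 15 * 1.2
= 18.0 seconds

18.0 seconds


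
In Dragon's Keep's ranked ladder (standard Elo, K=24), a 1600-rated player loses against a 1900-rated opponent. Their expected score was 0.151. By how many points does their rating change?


Elo update: delta = K * (S - Ea), where S = 0 (loses)
S - Ea = 0 - 0.151 = -0.151
Rating change = 24 * -0.151
= -3.62

-3.62 rating points


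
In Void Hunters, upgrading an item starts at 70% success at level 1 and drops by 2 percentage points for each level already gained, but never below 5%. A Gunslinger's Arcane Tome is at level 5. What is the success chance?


raw_rate = 70 - 2 * (5 - 1)
= 70 - 2 * 4
= 70 - 8
= 62
Apply floor: max(62, 5) = 62%

62%


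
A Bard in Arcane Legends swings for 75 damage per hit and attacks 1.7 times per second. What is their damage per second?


DPS = damage * attack_speed
= 75 * 1.7
= 127.5

127.5 DPS


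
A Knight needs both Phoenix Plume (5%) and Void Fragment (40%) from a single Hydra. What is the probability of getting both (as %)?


For independent events, P(both) = P(A) * P(B)
= 5% * 40%
= 200 / 100 %
= 2.0%

2.0%


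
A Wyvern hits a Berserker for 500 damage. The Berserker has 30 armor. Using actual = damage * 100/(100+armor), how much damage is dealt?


actual = 500 * 100 / (100 + 30)
= 500 * 100 / 130
= 50000 / 130
= 384.62

384.62 damage


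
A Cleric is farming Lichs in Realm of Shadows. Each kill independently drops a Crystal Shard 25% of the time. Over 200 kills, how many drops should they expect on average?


Expected drops = kills * (drop_rate / 100)
= 200 * (25 / 100)
= 200 * 0.25
= 50.0

50.0 drops


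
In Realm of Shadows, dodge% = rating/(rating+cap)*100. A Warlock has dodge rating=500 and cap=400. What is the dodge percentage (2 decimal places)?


dodge% = 500 / (500 + 400) * 100
= 500 / 900 * 100
= 0.555556 * 100
= 55.56%

55.56%


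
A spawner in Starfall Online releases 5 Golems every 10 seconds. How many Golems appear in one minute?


Spawns per minute = count * (60 / interval)
= 5 * (60 / 10)
= 5 * 6.0
= 30.0

30.0 per minute


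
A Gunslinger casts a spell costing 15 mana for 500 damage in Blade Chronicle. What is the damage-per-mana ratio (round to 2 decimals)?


Efficiency = damage / mana
= 500 / 15
= 33.33

33.33 dmg/mana


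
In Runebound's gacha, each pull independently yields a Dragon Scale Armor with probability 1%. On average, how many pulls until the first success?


Expected pulls for a geometric distribution = 1/p = 100 / rate%
= 100 / 1
= 100.0

100.0 pulls


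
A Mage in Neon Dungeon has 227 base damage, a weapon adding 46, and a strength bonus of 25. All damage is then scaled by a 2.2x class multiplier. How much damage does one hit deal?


Sum base + weapon + str = 227 + 46 + 25 = 298
Multiply by 2.2:
298 * 2.2 = 655.6

655.6 damage


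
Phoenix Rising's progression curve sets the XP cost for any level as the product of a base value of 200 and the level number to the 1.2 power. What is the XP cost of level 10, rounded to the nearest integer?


XP = 200 * level^1.2
Substitute level = 10:
XP = 200 * 10^1.2
= 200 * 15.8489
= 3170

3170 XP


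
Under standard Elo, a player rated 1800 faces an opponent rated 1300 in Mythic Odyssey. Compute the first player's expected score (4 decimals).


Elo expected score: Ea = 1/(1 + 10^((Rb-Ra)/400))
Rb - Ra = 1300 - 1800 = -500
(Rb-Ra)/400 = -500/400 = -1.25
10^-1.25 = 0.056234
Ea = 1/(1 + 0.056234) = 1/1.056234 = 0.9468

0.9468


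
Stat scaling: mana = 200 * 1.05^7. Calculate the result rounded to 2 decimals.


value = base * growth^level
= 200 * 1.05^7
= 200 * 1.4071
= 281.42

281.42 mana


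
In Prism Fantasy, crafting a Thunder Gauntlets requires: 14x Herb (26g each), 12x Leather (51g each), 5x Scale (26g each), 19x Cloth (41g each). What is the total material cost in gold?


Cost breakdown:
  Herb: 14 * 26 = 364
  Leather: 12 * 51 = 612
  Scale: 5 * 26 = 130
  Cloth: 19 * 41 = 779
Total = 364 + 612 + 130 + 779 = 1885

1885 gold


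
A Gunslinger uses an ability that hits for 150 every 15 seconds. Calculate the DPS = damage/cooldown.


DPS = damage / cooldown
= 150 / 15
= 10.00

10.00 DPS


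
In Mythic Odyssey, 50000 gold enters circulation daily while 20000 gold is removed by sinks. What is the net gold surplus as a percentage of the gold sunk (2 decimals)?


Net gold = 50000 - 20000 = 30000
Inflation rate = net / sunk * 100 = 30000 / 20000 * 100
= 1.5 * 100
= 150.00%

150.00%


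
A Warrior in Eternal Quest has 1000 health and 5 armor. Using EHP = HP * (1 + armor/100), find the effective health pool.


EHP = 1000 * (1 + 5/100)
= 1000 * (1 + 0.05)
= 1000 * 1.05
= 1050.0

1050.0 EHP


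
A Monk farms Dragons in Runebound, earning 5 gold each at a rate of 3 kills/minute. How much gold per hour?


Gold per minute = 5 * 3 = 15
Gold per hour = 15 * 60 = 900

900 gold/hour


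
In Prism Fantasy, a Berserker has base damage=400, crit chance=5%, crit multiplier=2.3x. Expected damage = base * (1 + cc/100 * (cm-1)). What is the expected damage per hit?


E[dmg] = base * (1 + crit_chance * (crit_mult - 1))
cc as decimal = 5/100 = 0.05
cm - 1 = 2.3 - 1 = 1.3
Bonus factor = 0.05 * 1.3 = 0.065
Total multiplier = 1 + 0.065 = 1.065
Expected damage = 400 * 1.065 = 426.00

426.00 damage


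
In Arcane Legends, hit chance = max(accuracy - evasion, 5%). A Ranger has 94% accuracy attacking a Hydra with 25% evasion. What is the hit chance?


accuracy - evasion = 94 - 25 = 69
Apply floor: max(69, 5) = 69
Hit chance = 69%

69%


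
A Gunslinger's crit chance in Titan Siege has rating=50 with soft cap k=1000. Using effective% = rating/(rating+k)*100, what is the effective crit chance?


effective% = rating / (rating + k) * 100
= 50 / (50 + 1000) * 100
= 50 / 1050 * 100
= 0.047619 * 100
= 4.76%

4.76%


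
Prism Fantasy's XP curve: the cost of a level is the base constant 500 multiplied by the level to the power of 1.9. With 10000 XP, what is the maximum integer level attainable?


XP = 500 * level^1.9, so level = (XP / 500)^(1/1.9)
= (10000 / 500)^(1/1.9)
= 20.0^0.5263
= 4.839
Floor: level = 4

level 4


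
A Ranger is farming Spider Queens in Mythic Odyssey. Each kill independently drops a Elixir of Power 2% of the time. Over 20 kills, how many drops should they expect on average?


Expected drops = kills * (drop_rate / 100)
= 20 * (2 / 100)
= 20 * 0.02
= 0.4

0.4 drops


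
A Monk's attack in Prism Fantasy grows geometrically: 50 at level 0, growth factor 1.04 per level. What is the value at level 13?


value = base * growth^level
= 50 * 1.04^13
= 50 * 1.665074
= 83.25

83.25 attack


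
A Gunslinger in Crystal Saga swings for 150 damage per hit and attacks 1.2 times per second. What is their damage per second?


DPS = damage * attack_speed
= 150 * 1.2
= 180.0

180.0 DPS


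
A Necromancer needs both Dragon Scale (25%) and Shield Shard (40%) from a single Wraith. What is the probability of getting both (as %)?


For independent events, P(both) = P(A) * P(B)
= 25% * 40%
= 1000 / 100 %
= 10.0%

10.0%


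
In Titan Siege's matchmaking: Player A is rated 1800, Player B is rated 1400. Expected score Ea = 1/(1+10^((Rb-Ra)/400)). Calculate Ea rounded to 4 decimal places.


Elo expected score: Ea = 1/(1 + 10^((Rb-Ra)/400))
Rb - Ra = 1400 - 1800 = -400
(Rb-Ra)/400 = -400/400 = -1.0
10^-1.0 = 0.1
Ea = 1/(1 + 0.1) = 1/1.1 = 0.9091

0.9091


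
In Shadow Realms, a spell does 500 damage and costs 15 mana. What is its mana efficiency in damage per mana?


Efficiency = damage / mana
= 500 / 15
= 33.33

33.33 dmg/mana


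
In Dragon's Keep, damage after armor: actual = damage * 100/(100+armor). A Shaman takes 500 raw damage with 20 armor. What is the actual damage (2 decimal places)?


actual = 500 * 100 / (100 + 20)
= 500 * 100 / 120
= 50000 / 120
= 416.67

416.67 damage


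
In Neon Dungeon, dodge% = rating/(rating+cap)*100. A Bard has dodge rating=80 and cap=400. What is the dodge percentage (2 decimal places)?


dodge% = 80 / (80 + 400) * 100
= 80 / 480 * 100
= 0.166667 * 100
= 16.67%

16.67%


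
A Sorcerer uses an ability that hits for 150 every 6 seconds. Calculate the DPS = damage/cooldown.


DPS = damage / cooldown
= 150 / 6
= 25.00

25.00 DPS


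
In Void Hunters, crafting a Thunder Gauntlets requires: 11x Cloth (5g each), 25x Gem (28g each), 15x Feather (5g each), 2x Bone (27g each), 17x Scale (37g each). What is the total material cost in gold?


Cost breakdown:
  Cloth: 11 * 5 = 55
  Gem: 25 * 28 = 700
  Feather: 15 * 5 = 75
  Bone: 2 * 27 = 54
  Scale: 17 * 37 = 629
Total = 55 + 700 + 75 + 54 + 629 = 1513

1513 gold


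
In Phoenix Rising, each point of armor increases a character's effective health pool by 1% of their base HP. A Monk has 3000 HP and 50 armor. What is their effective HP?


EHP = 3000 * (1 + 50/100)
= 3000 * (1 + 0.5)
= 3000 * 1.5
= 4500.0

4500.0 EHP


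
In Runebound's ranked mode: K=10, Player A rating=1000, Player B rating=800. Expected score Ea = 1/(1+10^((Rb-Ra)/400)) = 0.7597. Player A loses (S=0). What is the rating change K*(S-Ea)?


Elo update: delta = K * (S - Ea), where S = 0 (loses)
S - Ea = 0 - 0.7597 = -0.7597
Rating change = 10 * -0.7597
= -7.60

-7.60 rating points


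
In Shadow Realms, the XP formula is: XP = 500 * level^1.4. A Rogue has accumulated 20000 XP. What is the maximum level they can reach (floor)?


XP = 500 * level^1.4, so level = (XP / 500)^(1/1.4)
= (20000 / 500)^(1/1.4)
= 40.0^0.7143
= 13.9421
Floor: level = 13

level 13


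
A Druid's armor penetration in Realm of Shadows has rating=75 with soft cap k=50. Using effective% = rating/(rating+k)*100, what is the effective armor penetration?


effective% = rating / (rating + k) * 100
= 75 / (75 + 50) * 100
= 75 / 125 * 100
= 0.6 * 100
= 60.00%

60.00%


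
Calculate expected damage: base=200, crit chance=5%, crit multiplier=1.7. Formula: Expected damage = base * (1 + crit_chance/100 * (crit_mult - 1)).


E[dmg] = base * (1 + crit_chance * (crit_mult - 1))
cc as decimal = 5/100 = 0.05
cm - 1 = 1.7 - 1 = 0.7
Bonus factor = 0.05 * 0.7 = 0.035
Total multiplier = 1 + 0.035 = 1.035
Expected damage = 200 * 1.035 = 207.00

207.00 damage


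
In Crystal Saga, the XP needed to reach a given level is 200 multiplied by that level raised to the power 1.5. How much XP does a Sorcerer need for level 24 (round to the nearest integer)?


XP = 200 * level^1.5
Substitute level = 24:
XP = 200 * 24^1.5
= 200 * 117.5755
= 23515

23515 XP


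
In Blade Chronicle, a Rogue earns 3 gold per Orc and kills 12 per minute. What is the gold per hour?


Gold per minute = 3 * 12 = 36
Gold per hour = 36 * 60 = 2160

2160 gold/hour


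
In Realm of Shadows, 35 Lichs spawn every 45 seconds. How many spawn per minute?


Spawns per minute = count * (60 / interval)
= 35 * (60 / 45)
= 35 * 1.3333
= 46.67

46.67 per minute


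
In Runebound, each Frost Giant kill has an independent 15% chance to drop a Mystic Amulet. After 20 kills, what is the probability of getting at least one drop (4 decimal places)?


P(at least one) = 1 - P(none) = 1 - (1-p)^n
p = 15/100 = 0.15
1 - p = 0.85
(1 - p)^20 = 0.85^20 = 0.038760
P(at least one) = 1 - 0.038760 = 0.9612

0.9612


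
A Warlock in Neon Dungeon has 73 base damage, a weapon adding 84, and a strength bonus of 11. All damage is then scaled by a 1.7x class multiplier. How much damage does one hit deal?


Sum base + weapon + str = 73 + 84 + 11 = 168
Multiply by 1.7:
168 * 1.7 = 285.6

285.6 damage


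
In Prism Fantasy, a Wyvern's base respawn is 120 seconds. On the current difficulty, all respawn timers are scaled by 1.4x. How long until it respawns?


Respawn time = base * multiplier
= 120 * 1.4
= 168.0 seconds

168.0 seconds


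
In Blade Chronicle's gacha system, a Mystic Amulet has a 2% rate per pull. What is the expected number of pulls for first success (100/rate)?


Expected pulls for a geometric distribution = 1/p = 100 / rate%
= 100 / 2
= 50.0

50.0 pulls


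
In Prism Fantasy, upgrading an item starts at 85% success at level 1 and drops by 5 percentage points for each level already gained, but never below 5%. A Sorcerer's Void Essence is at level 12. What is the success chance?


raw_rate = 85 - 5 * (12 - 1)
= 85 - 5 * 11
= 85 - 55
= 30
Apply floor: max(30, 5) = 30%

30%


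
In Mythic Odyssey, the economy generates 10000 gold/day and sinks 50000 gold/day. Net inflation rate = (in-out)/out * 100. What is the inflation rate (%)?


Net gold = 10000 - 50000 = -40000
Inflation rate = net / sunk * 100 = -40000 / 50000 * 100
= -0.8 * 100
= -80.00%

-80.00%


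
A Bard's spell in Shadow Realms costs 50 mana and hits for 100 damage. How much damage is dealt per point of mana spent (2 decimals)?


Efficiency = damage / mana
= 100 / 50
= 2.00

2.00 dmg/mana


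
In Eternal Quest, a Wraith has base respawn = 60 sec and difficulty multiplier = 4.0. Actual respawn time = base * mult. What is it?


Respawn time = base * multiplier
= 60 * 4.0
= 240.0 seconds

240.0 seconds


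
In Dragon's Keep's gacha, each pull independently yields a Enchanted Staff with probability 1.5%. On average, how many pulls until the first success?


Expected pulls for a geometric distribution = 1/p = 100 / rate%
= 100 / 1.5
= 66.67

66.67 pulls


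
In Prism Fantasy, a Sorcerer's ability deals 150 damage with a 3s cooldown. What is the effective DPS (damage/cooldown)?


DPS = damage / cooldown
= 150 / 3
= 50.00

50.00 DPS


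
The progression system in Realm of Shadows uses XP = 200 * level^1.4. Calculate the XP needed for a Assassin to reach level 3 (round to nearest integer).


XP = 200 * level^1.4
Substitute level = 3:
XP = 200 * 3^1.4
= 200 * 4.6555
= 931

931 XP


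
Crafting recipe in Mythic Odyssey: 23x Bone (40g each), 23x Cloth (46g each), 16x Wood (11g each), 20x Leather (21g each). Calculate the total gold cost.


Cost breakdown:
  Bone: 23 * 40 = 920
  Cloth: 23 * 46 = 1058
  Wood: 16 * 11 = 176
  Leather: 20 * 21 = 420
Total = 920 + 1058 + 176 + 420 = 2574

2574 gold


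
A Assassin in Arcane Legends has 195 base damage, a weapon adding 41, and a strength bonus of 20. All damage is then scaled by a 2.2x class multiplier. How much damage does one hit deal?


Sum base + weapon + str = 195 + 41 + 20 = 256
Multiply by 2.2:
256 * 2.2 = 563.2

563.2 damage


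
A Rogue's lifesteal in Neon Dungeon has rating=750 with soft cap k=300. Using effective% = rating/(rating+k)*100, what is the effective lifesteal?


effective% = rating / (rating + k) * 100
= 750 / (750 + 300) * 100
= 750 / 1050 * 100
= 0.714286 * 100
= 71.43%

71.43%


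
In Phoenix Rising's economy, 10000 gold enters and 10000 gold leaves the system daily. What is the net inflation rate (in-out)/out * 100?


Net gold = 10000 - 10000 = 0
Inflation rate = net / sunk * 100 = 0 / 10000 * 100
= 0.0 * 100
= 0.00%

0.00%


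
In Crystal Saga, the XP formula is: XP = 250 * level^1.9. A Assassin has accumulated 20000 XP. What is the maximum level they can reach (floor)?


XP = 250 * level^1.9, so level = (XP / 250)^(1/1.9)
= (20000 / 250)^(1/1.9)
= 80.0^0.5263
= 10.0375
Floor: level = 10

level 10


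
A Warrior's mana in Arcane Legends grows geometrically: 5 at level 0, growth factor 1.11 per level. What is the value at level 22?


value = base * growth^level
= 5 * 1.11^22
= 5 * 9.933574
= 49.67

49.67 mana


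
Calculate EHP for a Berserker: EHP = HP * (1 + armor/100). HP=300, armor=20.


EHP = 300 * (1 + 20/100)
= 300 * (1 + 0.2)
= 300 * 1.2
= 360.0

360.0 EHP


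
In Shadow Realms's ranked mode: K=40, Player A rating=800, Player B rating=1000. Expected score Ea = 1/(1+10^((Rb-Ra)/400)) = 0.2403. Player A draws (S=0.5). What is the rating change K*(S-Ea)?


Elo update: delta = K * (S - Ea), where S = 0.5 (draws)
S - Ea = 0.5 - 0.2403 = 0.2597
Rating change = 40 * 0.2597
= 10.39

10.39 rating points


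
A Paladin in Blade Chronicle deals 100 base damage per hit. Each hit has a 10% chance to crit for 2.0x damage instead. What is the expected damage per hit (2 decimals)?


E[dmg] = base * (1 + crit_chance * (crit_mult - 1))
cc as decimal = 10/100 = 0.1
cm - 1 = 2.0 - 1 = 1.0
Bonus factor = 0.1 * 1.0 = 0.1
Total multiplier = 1 + 0.1 = 1.1
Expected damage = 100 * 1.1 = 110.00

110.00 damage


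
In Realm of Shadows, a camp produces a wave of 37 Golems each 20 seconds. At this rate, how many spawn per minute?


Spawns per minute = count * (60 / interval)
= 37 * (60 / 20)
= 37 * 3.0
= 111.0

111.0 per minute


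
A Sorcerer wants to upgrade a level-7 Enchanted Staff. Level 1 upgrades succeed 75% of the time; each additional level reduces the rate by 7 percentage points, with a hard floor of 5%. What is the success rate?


raw_rate = 75 - 7 * (7 - 1)
= 75 - 7 * 6
= 75 - 42
= 33
Apply floor: max(33, 5) = 33%

33%
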